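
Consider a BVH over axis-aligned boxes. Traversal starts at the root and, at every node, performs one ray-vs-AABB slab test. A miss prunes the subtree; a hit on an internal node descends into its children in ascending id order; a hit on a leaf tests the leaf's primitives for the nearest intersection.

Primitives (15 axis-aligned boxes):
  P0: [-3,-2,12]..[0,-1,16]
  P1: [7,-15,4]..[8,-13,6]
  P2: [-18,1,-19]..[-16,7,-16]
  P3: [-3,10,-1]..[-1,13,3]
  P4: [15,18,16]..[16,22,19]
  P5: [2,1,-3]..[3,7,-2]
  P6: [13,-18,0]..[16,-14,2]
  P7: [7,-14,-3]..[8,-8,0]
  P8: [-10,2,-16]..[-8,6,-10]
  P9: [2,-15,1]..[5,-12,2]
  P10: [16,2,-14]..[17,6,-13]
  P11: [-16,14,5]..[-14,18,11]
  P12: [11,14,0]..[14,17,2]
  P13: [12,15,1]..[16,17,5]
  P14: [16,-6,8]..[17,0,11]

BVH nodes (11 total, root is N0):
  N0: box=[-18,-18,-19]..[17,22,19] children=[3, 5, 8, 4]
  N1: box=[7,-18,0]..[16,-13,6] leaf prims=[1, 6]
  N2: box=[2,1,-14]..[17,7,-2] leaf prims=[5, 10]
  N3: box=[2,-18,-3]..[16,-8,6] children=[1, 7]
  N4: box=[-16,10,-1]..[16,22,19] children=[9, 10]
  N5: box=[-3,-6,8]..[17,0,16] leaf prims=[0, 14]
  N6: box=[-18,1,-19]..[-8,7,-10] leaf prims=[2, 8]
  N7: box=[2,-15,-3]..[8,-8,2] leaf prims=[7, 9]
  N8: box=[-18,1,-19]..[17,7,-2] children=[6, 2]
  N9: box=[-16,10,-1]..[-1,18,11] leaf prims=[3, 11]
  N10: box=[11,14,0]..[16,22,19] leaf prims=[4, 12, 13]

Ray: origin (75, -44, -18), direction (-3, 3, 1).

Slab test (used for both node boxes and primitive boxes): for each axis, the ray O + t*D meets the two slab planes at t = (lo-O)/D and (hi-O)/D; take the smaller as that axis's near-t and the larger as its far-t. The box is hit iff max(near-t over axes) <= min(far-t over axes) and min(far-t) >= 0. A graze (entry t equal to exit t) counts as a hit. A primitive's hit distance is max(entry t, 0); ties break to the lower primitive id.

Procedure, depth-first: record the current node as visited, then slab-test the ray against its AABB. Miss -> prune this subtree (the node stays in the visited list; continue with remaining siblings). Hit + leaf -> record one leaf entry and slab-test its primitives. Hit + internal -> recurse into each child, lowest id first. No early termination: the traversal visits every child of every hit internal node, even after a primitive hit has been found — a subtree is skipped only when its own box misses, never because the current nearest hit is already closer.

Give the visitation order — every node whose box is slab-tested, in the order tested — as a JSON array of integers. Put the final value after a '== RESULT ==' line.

Trace the traversal:
N0 x:[58/3,31] y:[26/3,22] z:[-1,37] -> hit [58/3,22], descend [3, 4, 5, 8]
  N3 x:[59/3,73/3] y:[26/3,12] z:[15,24] -> miss, prune
  N4 x:[59/3,91/3] y:[18,22] z:[17,37] -> hit [59/3,22], descend [9, 10]
    N9 x:[76/3,91/3] y:[18,62/3] z:[17,29] -> miss, prune
    N10 x:[59/3,64/3] y:[58/3,22] z:[18,37] -> hit [59/3,64/3] leaf, test {P4(miss), P12(miss), P13@t=59/3}
  N5 x:[58/3,26] y:[38/3,44/3] z:[26,34] -> miss, prune
  N8 x:[58/3,31] y:[15,17] z:[-1,16] -> miss, prune

order=[0, 3, 4, 9, 10, 5, 8]  |boxes|=7  |leaves|=1  hit=P13

== RESULT ==
[0, 3, 4, 9, 10, 5, 8]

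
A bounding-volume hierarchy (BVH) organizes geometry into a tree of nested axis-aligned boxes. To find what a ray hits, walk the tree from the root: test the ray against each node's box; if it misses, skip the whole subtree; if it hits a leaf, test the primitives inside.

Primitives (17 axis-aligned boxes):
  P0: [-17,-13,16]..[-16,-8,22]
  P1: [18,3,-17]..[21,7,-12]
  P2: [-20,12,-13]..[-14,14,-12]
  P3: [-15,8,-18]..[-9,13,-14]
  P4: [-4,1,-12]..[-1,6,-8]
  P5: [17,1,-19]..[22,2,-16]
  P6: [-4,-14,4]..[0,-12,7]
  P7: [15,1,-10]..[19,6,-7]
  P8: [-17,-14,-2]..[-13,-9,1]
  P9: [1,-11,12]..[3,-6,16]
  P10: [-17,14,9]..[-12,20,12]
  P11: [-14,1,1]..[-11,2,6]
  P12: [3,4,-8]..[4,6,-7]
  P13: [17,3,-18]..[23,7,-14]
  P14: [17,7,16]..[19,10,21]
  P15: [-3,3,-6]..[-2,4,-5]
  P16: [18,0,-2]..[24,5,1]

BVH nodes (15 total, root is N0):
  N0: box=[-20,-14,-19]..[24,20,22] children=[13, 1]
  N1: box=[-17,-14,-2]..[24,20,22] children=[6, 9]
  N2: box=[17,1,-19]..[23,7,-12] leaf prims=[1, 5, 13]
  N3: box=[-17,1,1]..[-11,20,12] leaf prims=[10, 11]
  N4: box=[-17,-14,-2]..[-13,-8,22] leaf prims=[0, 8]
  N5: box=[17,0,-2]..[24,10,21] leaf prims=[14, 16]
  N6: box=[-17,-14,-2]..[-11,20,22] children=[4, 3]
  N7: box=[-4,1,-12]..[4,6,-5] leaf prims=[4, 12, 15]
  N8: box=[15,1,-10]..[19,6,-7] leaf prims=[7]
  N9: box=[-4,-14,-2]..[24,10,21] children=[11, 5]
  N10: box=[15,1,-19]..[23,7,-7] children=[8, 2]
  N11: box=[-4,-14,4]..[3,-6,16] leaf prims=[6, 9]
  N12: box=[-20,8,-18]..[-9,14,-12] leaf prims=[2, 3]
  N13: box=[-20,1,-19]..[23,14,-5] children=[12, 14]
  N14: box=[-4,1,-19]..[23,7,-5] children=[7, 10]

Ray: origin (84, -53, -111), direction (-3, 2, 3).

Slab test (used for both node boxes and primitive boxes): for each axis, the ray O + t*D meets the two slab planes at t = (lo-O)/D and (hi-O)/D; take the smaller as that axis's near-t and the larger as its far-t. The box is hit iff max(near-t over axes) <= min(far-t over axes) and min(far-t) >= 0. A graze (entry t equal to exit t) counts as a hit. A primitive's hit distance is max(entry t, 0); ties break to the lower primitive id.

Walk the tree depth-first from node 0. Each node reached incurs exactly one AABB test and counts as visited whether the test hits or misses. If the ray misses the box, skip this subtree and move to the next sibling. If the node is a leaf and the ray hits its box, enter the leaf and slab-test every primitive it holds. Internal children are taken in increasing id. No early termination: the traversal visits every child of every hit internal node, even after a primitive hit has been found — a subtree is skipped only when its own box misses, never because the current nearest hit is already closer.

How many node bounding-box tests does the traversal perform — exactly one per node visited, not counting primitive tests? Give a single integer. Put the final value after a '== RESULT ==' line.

Walk:
N0 x:[20,104/3] y:[39/2,73/2] z:[92/3,133/3] -> hit [92/3,104/3], descend [1, 13]
  N1 x:[20,101/3] y:[39/2,73/2] z:[109/3,133/3] -> miss, prune
  N13 x:[61/3,104/3] y:[27,67/2] z:[92/3,106/3] -> hit [92/3,67/2], descend [12, 14]
    N12 x:[31,104/3] y:[61/2,67/2] z:[31,33] -> hit [31,33] leaf, test {P2@t=98/3, P3@t=31}
    N14 x:[61/3,88/3] y:[27,30] z:[92/3,106/3] -> miss, prune

Visited [0, 1, 13, 12, 14]. Tests: 5 box, 1 leaf. Nearest: P3.

== RESULT ==
5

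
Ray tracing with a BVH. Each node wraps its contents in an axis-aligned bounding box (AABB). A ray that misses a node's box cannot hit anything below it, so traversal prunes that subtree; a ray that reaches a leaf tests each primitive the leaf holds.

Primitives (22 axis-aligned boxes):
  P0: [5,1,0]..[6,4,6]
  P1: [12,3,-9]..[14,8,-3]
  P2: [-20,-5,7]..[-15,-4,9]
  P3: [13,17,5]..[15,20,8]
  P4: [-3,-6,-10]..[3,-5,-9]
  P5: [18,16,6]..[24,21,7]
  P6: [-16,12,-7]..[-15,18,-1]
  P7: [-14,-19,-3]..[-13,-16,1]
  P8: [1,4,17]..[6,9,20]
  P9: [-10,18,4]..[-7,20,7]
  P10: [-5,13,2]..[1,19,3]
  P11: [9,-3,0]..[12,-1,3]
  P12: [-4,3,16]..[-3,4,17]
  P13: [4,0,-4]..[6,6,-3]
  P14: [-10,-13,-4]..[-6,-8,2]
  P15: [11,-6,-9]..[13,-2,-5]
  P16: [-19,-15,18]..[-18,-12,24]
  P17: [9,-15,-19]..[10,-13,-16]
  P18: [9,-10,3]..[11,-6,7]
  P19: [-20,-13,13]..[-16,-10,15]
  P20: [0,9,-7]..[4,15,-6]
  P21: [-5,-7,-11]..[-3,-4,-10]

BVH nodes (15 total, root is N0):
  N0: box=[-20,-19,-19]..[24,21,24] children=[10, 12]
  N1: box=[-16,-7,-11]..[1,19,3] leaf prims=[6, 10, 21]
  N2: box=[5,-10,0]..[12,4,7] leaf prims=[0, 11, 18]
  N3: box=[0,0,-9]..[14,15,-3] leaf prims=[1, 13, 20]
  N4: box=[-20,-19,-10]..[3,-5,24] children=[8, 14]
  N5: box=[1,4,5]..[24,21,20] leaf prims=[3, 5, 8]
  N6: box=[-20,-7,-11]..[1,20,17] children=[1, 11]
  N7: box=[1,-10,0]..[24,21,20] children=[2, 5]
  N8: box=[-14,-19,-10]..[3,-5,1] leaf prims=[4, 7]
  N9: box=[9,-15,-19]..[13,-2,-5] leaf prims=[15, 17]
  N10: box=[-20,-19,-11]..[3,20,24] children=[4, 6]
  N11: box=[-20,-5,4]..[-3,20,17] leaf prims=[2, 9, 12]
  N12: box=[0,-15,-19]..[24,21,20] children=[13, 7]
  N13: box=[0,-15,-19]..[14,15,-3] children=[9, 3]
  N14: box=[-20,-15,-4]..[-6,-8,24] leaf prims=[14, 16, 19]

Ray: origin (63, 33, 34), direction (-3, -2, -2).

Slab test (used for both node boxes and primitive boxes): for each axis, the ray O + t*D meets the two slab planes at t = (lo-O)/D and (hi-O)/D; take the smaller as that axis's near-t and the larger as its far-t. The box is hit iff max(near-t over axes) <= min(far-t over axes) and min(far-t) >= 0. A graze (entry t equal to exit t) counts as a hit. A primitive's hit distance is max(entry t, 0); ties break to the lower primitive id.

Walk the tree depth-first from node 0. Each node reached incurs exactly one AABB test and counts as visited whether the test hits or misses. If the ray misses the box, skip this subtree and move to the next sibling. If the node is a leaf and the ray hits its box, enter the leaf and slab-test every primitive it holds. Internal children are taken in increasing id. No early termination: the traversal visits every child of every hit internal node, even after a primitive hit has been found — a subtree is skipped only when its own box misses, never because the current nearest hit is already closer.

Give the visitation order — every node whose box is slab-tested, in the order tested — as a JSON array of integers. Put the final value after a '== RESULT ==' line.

Walk:
N0 x:[13,83/3] y:[6,26] z:[5,53/2] -> hit [13,26], descend [10, 12]
  N10 x:[20,83/3] y:[13/2,26] z:[5,45/2] -> hit [20,45/2], descend [4, 6]
    N4 x:[20,83/3] y:[19,26] z:[5,22] -> hit [20,22], descend [8, 14]
      N8 x:[20,77/3] y:[19,26] z:[33/2,22] -> hit [20,22] leaf, test {P4(miss), P7(miss)}
      N14 x:[23,83/3] y:[41/2,24] z:[5,19] -> miss, prune
    N6 x:[62/3,83/3] y:[13/2,20] z:[17/2,45/2] -> miss, prune
  N12 x:[13,21] y:[6,24] z:[7,53/2] -> hit [13,21], descend [7, 13]
    N7 x:[13,62/3] y:[6,43/2] z:[7,17] -> hit [13,17], descend [2, 5]
      N2 x:[17,58/3] y:[29/2,43/2] z:[27/2,17] -> hit [17,17] leaf, test {P0(miss), P11@t=17, P18(miss)}
      N5 x:[13,62/3] y:[6,29/2] z:[7,29/2] -> hit [13,29/2] leaf, test {P3(miss), P5(miss), P8(miss)}
    N13 x:[49/3,21] y:[9,24] z:[37/2,53/2] -> hit [37/2,21], descend [3, 9]
      N3 x:[49/3,21] y:[9,33/2] z:[37/2,43/2] -> miss, prune
      N9 x:[50/3,18] y:[35/2,24] z:[39/2,53/2] -> miss, prune

13 AABB tests over nodes [0, 10, 4, 8, 14, 6, 12, 7, 2, 5, 13, 3, 9]; 3 leaves entered; closest P11.

== RESULT ==
[0, 10, 4, 8, 14, 6, 12, 7, 2, 5, 13, 3, 9]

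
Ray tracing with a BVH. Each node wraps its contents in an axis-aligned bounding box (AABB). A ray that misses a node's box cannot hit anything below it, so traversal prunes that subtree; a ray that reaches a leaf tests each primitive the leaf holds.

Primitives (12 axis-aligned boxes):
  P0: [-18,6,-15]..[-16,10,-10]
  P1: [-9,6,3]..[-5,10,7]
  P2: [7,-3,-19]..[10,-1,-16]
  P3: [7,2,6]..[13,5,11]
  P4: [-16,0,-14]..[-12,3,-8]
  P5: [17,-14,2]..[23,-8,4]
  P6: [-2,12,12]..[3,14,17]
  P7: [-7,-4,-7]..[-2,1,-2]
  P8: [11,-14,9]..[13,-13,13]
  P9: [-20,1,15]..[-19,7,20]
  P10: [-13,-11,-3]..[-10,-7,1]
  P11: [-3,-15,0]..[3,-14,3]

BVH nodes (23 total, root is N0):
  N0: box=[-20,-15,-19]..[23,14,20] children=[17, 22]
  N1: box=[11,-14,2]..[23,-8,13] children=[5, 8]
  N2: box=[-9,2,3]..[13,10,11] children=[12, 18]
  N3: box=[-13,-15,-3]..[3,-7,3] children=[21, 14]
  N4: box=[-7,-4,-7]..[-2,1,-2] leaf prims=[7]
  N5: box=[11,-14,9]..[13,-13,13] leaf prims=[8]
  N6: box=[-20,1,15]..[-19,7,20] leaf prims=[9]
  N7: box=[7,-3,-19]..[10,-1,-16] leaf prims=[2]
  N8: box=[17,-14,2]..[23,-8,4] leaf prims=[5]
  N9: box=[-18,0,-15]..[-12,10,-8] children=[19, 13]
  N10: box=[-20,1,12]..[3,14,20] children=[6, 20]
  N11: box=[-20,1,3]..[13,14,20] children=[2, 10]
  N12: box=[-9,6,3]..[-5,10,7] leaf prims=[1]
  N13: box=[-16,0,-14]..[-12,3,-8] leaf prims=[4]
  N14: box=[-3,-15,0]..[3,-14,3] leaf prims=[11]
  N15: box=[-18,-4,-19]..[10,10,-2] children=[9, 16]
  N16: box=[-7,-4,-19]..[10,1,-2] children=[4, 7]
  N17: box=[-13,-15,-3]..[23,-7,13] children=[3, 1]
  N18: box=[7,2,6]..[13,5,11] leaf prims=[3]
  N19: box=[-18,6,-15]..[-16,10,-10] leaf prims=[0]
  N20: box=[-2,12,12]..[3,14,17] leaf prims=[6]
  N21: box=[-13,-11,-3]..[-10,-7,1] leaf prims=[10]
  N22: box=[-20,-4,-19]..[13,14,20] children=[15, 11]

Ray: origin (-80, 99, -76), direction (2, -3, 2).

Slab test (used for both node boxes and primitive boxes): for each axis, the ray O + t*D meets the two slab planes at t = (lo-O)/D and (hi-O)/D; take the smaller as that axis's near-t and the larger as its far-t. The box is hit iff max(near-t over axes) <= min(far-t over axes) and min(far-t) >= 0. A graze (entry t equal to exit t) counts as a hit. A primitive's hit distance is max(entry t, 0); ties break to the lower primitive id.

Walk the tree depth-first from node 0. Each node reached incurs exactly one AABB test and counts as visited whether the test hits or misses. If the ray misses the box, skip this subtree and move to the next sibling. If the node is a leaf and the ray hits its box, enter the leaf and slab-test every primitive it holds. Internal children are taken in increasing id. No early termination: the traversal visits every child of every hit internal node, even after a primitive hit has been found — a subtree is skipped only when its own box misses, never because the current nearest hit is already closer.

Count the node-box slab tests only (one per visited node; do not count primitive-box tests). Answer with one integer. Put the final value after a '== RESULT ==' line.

Traverse from the root:
N0 x:[30,103/2] y:[85/3,38] z:[57/2,48] -> hit [30,38], descend [17, 22]
  N17 x:[67/2,103/2] y:[106/3,38] z:[73/2,89/2] -> hit [73/2,38], descend [1, 3]
    N1 x:[91/2,103/2] y:[107/3,113/3] z:[39,89/2] -> miss, prune
    N3 x:[67/2,83/2] y:[106/3,38] z:[73/2,79/2] -> hit [73/2,38], descend [14, 21]
      N14 x:[77/2,83/2] y:[113/3,38] z:[38,79/2] -> miss, prune
      N21 x:[67/2,35] y:[106/3,110/3] z:[73/2,77/2] -> miss, prune
  N22 x:[30,93/2] y:[85/3,103/3] z:[57/2,48] -> hit [30,103/3], descend [11, 15]
    N11 x:[30,93/2] y:[85/3,98/3] z:[79/2,48] -> miss, prune
    N15 x:[31,45] y:[89/3,103/3] z:[57/2,37] -> hit [31,103/3], descend [9, 16]
      N9 x:[31,34] y:[89/3,33] z:[61/2,34] -> hit [31,33], descend [13, 19]
        N13 x:[32,34] y:[32,33] z:[31,34] -> hit [32,33] leaf, test {P4@t=32}
        N19 x:[31,32] y:[89/3,31] z:[61/2,33] -> hit [31,31] leaf, test {P0@t=31}
      N16 x:[73/2,45] y:[98/3,103/3] z:[57/2,37] -> miss, prune

Visited [0, 17, 1, 3, 14, 21, 22, 11, 15, 9, 13, 19, 16]. Tests: 13 box, 2 leaf. Nearest: P0.

== RESULT ==
13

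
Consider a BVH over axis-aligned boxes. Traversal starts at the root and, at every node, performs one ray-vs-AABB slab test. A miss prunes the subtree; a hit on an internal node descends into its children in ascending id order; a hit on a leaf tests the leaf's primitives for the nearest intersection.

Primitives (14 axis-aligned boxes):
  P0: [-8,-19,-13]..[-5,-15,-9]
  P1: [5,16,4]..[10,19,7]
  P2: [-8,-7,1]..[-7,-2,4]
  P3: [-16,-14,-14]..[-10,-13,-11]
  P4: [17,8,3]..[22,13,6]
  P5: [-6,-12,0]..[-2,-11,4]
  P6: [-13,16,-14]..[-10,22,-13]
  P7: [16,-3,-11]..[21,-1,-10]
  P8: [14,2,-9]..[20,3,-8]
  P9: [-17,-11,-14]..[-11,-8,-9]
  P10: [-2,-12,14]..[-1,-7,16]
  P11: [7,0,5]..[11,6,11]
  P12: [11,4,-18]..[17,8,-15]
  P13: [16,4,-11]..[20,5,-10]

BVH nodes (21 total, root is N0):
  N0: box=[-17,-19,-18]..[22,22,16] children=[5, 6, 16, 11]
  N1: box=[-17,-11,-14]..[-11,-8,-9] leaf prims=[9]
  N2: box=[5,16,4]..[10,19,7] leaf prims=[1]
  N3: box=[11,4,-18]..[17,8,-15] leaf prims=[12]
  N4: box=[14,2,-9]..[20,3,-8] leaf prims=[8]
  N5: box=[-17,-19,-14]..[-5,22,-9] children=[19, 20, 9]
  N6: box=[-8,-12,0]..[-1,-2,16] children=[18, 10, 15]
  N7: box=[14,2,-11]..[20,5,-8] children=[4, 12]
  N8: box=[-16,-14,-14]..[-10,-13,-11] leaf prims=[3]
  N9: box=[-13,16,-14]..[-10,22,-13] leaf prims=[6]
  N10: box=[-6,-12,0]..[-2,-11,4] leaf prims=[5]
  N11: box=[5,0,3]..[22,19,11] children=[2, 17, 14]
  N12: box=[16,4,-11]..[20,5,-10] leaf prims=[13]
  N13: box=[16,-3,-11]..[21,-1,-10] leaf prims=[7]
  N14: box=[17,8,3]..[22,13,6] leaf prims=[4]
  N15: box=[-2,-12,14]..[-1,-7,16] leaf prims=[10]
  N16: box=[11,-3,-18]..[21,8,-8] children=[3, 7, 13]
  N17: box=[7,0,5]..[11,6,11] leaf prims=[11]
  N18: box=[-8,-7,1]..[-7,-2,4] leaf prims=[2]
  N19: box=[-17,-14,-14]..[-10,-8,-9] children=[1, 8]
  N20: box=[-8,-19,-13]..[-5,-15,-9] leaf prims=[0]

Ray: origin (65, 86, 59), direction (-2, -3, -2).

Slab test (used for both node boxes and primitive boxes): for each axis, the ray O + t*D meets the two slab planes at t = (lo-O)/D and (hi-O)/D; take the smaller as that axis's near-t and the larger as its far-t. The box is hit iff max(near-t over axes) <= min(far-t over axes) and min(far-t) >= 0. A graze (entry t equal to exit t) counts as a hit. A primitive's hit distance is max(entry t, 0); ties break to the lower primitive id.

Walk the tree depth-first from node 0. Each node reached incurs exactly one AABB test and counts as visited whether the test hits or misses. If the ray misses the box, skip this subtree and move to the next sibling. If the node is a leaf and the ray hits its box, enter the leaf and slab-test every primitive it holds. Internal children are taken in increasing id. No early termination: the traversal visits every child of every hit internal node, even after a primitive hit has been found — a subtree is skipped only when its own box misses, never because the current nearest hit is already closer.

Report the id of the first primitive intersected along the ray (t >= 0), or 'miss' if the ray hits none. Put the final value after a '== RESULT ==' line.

Traverse from the root:
N0 x:[43/2,41] y:[64/3,35] z:[43/2,77/2] -> hit [43/2,35], descend [5, 6, 11, 16]
  N5 x:[35,41] y:[64/3,35] z:[34,73/2] -> hit [35,35], descend [9, 19, 20]
    N9 x:[75/2,39] y:[64/3,70/3] z:[36,73/2] -> miss, prune
    N19 x:[75/2,41] y:[94/3,100/3] z:[34,73/2] -> miss, prune
    N20 x:[35,73/2] y:[101/3,35] z:[34,36] -> hit [35,35] leaf, test {P0@t=35}
  N6 x:[33,73/2] y:[88/3,98/3] z:[43/2,59/2] -> miss, prune
  N11 x:[43/2,30] y:[67/3,86/3] z:[24,28] -> hit [24,28], descend [2, 14, 17]
    N2 x:[55/2,30] y:[67/3,70/3] z:[26,55/2] -> miss, prune
    N14 x:[43/2,24] y:[73/3,26] z:[53/2,28] -> miss, prune
    N17 x:[27,29] y:[80/3,86/3] z:[24,27] -> hit [27,27] leaf, test {P11@t=27}
  N16 x:[22,27] y:[26,89/3] z:[67/2,77/2] -> miss, prune

11 AABB tests over nodes [0, 5, 9, 19, 20, 6, 11, 2, 14, 17, 16]; 2 leaves entered; closest P11.

== RESULT ==
11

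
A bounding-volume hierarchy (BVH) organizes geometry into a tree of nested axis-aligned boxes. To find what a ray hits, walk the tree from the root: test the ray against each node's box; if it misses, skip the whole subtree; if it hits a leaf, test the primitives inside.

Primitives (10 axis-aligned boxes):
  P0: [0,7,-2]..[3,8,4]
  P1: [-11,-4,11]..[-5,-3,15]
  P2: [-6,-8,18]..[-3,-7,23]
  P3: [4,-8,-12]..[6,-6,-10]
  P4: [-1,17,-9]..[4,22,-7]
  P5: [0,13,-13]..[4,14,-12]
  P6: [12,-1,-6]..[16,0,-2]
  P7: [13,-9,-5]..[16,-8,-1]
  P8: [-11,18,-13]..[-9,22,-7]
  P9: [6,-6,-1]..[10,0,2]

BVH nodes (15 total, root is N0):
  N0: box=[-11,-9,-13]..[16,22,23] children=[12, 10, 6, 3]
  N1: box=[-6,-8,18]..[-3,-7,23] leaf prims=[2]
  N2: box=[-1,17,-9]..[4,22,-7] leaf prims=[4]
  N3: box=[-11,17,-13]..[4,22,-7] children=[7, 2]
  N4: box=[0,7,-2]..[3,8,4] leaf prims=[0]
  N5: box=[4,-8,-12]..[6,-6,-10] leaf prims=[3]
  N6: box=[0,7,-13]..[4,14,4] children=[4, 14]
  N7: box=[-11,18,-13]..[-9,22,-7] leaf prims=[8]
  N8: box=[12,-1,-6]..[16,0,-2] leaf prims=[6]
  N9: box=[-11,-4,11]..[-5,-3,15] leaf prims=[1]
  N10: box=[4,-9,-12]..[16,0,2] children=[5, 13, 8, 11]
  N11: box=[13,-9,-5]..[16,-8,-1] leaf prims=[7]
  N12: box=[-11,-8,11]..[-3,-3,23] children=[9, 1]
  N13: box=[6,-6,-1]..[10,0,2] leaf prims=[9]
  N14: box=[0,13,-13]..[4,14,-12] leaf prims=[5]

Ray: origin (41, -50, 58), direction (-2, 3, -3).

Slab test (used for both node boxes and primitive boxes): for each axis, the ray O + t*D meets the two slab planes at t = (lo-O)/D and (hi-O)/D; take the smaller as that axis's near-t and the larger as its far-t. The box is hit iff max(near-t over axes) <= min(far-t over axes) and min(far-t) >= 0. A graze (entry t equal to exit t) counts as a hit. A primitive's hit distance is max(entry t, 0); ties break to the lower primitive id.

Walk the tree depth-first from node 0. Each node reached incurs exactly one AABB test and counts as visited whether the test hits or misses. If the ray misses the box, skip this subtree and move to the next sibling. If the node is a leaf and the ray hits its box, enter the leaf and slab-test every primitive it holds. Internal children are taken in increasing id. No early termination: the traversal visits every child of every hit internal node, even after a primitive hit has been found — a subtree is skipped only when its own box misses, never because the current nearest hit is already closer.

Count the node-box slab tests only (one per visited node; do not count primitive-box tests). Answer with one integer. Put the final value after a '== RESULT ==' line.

Walk:
N0 x:[25/2,26] y:[41/3,24] z:[35/3,71/3] -> hit [41/3,71/3], descend [3, 6, 10, 12]
  N3 x:[37/2,26] y:[67/3,24] z:[65/3,71/3] -> hit [67/3,71/3], descend [2, 7]
    N2 x:[37/2,21] y:[67/3,24] z:[65/3,67/3] -> miss, prune
    N7 x:[25,26] y:[68/3,24] z:[65/3,71/3] -> miss, prune
  N6 x:[37/2,41/2] y:[19,64/3] z:[18,71/3] -> hit [19,41/2], descend [4, 14]
    N4 x:[19,41/2] y:[19,58/3] z:[18,20] -> hit [19,58/3] leaf, test {P0@t=19}
    N14 x:[37/2,41/2] y:[21,64/3] z:[70/3,71/3] -> miss, prune
  N10 x:[25/2,37/2] y:[41/3,50/3] z:[56/3,70/3] -> miss, prune
  N12 x:[22,26] y:[14,47/3] z:[35/3,47/3] -> miss, prune

Visited [0, 3, 2, 7, 6, 4, 14, 10, 12]. Tests: 9 box, 1 leaf. Nearest: P0.

== RESULT ==
9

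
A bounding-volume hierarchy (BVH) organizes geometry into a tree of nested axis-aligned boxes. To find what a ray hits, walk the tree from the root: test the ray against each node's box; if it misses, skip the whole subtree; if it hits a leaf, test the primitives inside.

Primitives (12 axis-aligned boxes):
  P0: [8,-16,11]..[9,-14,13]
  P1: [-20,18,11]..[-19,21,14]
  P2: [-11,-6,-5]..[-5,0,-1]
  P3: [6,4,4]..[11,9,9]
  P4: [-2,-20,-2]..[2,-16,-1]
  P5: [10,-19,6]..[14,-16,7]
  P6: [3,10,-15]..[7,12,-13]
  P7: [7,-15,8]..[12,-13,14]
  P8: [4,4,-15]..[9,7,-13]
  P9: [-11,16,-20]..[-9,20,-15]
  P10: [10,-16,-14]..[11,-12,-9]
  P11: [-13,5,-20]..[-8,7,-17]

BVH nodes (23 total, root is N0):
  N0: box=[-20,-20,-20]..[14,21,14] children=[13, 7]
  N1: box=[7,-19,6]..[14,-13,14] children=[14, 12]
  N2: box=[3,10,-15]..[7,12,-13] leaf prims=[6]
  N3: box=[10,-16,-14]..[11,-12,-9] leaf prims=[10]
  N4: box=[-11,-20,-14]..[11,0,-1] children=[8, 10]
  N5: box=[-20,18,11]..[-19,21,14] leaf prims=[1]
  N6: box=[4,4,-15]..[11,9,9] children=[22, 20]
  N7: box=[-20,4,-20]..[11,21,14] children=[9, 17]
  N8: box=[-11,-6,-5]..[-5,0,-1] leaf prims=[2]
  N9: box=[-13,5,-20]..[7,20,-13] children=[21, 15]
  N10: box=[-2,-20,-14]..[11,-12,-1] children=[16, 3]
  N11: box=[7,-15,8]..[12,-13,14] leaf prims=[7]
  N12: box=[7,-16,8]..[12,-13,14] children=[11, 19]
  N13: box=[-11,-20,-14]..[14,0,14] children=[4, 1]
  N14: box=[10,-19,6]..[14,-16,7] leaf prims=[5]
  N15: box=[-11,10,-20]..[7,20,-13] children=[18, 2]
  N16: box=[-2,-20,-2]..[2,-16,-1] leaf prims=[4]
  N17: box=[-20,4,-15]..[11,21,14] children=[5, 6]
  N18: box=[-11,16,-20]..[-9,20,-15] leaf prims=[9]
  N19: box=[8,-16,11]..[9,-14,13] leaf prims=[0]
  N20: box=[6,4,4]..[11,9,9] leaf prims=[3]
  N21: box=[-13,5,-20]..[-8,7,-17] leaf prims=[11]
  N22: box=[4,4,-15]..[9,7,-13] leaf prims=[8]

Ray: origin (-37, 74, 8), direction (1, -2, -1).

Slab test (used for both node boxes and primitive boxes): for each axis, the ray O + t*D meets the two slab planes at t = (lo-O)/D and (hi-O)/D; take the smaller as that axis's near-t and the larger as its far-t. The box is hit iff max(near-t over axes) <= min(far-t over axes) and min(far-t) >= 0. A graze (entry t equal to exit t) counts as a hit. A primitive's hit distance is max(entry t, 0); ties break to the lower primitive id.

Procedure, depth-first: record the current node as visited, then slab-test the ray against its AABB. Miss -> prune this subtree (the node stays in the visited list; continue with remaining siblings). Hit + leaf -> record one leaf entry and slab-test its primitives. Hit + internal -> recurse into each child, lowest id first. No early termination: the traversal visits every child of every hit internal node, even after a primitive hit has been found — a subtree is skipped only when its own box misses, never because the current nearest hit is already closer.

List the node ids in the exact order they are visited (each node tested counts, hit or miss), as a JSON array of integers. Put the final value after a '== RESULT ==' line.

Trace the traversal:
N0 x:[17,51] y:[53/2,47] z:[-6,28] -> hit [53/2,28], descend [7, 13]
  N7 x:[17,48] y:[53/2,35] z:[-6,28] -> hit [53/2,28], descend [9, 17]
    N9 x:[24,44] y:[27,69/2] z:[21,28] -> hit [27,28], descend [15, 21]
      N15 x:[26,44] y:[27,32] z:[21,28] -> hit [27,28], descend [2, 18]
        N2 x:[40,44] y:[31,32] z:[21,23] -> miss, prune
        N18 x:[26,28] y:[27,29] z:[23,28] -> hit [27,28] leaf, test {P9@t=27}
      N21 x:[24,29] y:[67/2,69/2] z:[25,28] -> miss, prune
    N17 x:[17,48] y:[53/2,35] z:[-6,23] -> miss, prune
  N13 x:[26,51] y:[37,47] z:[-6,22] -> miss, prune

Summary -> nodes [0, 7, 9, 15, 2, 18, 21, 17, 13]; box-tests=9; leaf-entries=1; first=P9

== RESULT ==
[0, 7, 9, 15, 2, 18, 21, 17, 13]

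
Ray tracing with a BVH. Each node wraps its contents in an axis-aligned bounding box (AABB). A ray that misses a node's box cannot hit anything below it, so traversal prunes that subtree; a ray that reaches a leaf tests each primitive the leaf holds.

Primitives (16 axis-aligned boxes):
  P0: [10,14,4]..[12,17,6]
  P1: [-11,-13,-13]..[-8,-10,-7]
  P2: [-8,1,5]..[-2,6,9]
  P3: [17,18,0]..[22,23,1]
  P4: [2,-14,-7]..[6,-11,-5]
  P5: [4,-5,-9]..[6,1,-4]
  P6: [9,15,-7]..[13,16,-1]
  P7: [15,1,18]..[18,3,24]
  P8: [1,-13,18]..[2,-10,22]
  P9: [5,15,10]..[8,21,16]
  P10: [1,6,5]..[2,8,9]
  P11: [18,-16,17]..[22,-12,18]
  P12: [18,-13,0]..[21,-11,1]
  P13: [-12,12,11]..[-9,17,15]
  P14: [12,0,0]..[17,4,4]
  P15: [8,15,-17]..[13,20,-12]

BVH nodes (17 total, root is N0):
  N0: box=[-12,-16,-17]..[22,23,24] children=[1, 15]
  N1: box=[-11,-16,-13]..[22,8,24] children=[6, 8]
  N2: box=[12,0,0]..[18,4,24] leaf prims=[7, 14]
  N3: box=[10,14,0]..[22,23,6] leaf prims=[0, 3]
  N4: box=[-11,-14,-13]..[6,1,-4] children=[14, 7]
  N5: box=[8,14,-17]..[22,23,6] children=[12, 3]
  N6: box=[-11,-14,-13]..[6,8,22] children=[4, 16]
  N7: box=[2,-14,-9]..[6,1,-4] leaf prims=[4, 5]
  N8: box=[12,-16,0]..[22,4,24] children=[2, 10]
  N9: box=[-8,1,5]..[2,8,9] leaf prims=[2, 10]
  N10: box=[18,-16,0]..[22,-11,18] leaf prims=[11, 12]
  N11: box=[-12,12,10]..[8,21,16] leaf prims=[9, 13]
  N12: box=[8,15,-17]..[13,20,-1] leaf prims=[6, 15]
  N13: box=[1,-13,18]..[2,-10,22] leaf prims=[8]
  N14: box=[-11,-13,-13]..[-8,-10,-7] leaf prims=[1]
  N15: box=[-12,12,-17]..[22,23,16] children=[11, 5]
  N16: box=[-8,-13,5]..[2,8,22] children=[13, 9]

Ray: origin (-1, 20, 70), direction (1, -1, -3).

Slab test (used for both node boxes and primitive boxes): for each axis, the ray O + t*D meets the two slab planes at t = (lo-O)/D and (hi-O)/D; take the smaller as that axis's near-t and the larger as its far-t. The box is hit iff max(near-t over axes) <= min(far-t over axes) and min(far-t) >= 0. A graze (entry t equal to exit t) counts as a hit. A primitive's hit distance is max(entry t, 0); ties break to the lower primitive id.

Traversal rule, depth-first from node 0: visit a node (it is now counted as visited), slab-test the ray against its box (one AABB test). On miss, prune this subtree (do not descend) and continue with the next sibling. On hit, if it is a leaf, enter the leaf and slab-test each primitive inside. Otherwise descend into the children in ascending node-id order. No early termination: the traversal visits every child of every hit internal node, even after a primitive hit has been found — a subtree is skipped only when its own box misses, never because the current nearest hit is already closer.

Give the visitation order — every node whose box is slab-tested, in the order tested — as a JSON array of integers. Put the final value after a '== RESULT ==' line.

Trace the traversal:
N0 x:[-11,23] y:[-3,36] z:[46/3,29] -> hit [46/3,23], descend [1, 15]
  N1 x:[-10,23] y:[12,36] z:[46/3,83/3] -> hit [46/3,23], descend [6, 8]
    N6 x:[-10,7] y:[12,34] z:[16,83/3] -> miss, prune
    N8 x:[13,23] y:[16,36] z:[46/3,70/3] -> hit [16,23], descend [2, 10]
      N2 x:[13,19] y:[16,20] z:[46/3,70/3] -> hit [16,19] leaf, test {P7@t=17, P14(miss)}
      N10 x:[19,23] y:[31,36] z:[52/3,70/3] -> miss, prune
  N15 x:[-11,23] y:[-3,8] z:[18,29] -> miss, prune

Summary -> nodes [0, 1, 6, 8, 2, 10, 15]; box-tests=7; leaf-entries=1; first=P7

== RESULT ==
[0, 1, 6, 8, 2, 10, 15]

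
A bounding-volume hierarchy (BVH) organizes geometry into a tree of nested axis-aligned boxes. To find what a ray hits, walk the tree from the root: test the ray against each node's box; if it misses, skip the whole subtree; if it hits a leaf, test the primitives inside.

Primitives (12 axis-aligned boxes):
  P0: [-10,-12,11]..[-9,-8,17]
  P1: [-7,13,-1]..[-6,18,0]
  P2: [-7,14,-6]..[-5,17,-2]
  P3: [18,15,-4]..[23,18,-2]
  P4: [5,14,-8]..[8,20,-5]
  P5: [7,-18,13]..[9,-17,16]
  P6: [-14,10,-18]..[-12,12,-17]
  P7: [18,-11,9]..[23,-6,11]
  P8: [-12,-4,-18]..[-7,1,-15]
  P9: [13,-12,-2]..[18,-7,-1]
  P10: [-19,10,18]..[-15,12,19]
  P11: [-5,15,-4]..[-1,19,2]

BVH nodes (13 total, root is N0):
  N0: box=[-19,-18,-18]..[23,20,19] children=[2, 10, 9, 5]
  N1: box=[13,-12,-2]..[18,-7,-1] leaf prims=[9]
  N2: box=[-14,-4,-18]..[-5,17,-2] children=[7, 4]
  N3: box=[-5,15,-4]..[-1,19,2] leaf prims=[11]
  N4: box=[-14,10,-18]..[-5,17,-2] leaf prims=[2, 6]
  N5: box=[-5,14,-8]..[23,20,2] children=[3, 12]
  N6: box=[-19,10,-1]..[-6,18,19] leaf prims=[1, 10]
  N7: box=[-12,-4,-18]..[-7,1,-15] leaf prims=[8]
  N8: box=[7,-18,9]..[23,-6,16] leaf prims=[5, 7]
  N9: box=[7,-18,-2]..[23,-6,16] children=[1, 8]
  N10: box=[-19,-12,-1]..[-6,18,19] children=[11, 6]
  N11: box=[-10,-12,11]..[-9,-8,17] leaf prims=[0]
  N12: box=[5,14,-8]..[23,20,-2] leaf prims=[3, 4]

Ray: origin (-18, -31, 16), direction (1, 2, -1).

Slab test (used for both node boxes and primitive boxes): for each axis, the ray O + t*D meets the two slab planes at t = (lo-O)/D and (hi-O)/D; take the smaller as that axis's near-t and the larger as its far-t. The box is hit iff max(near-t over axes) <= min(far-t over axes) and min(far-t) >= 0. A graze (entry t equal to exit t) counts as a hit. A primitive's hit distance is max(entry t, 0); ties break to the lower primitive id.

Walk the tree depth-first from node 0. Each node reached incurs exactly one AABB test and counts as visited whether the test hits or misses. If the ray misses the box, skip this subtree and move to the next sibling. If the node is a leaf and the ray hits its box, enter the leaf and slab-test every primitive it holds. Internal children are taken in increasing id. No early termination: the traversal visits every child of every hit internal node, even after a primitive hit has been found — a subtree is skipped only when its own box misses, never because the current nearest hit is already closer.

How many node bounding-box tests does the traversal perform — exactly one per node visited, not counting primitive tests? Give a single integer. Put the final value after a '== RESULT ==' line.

Walk:
N0 x:[-1,41] y:[13/2,51/2] z:[-3,34] -> hit [13/2,51/2], descend [2, 5, 9, 10]
  N2 x:[4,13] y:[27/2,24] z:[18,34] -> miss, prune
  N5 x:[13,41] y:[45/2,51/2] z:[14,24] -> hit [45/2,24], descend [3, 12]
    N3 x:[13,17] y:[23,25] z:[14,20] -> miss, prune
    N12 x:[23,41] y:[45/2,51/2] z:[18,24] -> hit [23,24] leaf, test {P3(miss), P4@t=23}
  N9 x:[25,41] y:[13/2,25/2] z:[0,18] -> miss, prune
  N10 x:[-1,12] y:[19/2,49/2] z:[-3,17] -> hit [19/2,12], descend [6, 11]
    N6 x:[-1,12] y:[41/2,49/2] z:[-3,17] -> miss, prune
    N11 x:[8,9] y:[19/2,23/2] z:[-1,5] -> miss, prune

9 AABB tests over nodes [0, 2, 5, 3, 12, 9, 10, 6, 11]; 1 leaf entered; closest P4.

== RESULT ==
9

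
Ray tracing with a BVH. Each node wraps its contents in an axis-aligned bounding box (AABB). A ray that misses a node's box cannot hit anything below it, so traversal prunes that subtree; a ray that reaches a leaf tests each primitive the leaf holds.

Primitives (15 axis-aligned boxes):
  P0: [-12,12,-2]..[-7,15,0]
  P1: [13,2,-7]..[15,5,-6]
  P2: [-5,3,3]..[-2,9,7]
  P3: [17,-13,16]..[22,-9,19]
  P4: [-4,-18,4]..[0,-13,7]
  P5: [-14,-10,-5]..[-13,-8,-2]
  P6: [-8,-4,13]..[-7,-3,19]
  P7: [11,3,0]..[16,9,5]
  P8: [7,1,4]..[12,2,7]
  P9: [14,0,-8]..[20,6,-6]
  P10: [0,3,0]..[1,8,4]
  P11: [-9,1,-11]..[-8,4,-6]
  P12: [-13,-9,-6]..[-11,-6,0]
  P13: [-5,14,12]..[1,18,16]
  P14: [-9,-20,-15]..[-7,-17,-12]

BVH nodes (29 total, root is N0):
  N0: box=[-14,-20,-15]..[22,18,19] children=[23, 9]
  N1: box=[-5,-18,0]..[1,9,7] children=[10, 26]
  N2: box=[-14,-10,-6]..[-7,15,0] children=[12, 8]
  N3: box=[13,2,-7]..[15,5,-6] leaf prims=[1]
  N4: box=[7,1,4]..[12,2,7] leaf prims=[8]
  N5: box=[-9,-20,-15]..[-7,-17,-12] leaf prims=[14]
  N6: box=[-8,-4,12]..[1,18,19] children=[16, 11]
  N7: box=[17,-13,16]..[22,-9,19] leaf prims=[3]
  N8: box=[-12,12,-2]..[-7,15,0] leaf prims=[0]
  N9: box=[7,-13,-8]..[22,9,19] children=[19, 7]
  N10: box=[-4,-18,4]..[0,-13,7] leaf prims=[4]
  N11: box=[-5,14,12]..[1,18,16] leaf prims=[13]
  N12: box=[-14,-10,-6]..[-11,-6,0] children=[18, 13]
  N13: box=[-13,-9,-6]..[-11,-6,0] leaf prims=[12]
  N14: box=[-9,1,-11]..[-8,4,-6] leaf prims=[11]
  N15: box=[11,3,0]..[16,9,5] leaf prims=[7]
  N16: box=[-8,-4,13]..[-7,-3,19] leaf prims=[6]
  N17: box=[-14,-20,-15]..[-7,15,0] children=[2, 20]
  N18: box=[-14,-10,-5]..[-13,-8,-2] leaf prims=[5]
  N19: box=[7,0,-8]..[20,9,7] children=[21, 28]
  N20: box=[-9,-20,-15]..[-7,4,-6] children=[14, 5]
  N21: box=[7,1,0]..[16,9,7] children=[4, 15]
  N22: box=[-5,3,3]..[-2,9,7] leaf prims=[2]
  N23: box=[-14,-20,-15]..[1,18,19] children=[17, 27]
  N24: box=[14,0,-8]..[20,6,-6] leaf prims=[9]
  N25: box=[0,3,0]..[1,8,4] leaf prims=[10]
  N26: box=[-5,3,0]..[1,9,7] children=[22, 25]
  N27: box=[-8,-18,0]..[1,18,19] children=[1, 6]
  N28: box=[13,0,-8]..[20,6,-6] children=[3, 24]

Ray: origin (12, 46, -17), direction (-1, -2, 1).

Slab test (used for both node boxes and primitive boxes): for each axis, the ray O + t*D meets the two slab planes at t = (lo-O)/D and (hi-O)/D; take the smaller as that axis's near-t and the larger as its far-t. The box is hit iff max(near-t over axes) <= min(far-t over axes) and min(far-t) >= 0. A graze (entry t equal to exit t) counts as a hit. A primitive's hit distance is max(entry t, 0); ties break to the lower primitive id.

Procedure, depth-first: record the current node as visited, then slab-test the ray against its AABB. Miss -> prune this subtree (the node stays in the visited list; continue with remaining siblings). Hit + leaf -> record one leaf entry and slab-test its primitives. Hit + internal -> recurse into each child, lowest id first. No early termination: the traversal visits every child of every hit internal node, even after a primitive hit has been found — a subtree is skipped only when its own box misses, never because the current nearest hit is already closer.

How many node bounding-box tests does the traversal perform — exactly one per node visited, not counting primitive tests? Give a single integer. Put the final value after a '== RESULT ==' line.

Walk:
N0 x:[-10,26] y:[14,33] z:[2,36] -> hit [14,26], descend [9, 23]
  N9 x:[-10,5] y:[37/2,59/2] z:[9,36] -> miss, prune
  N23 x:[11,26] y:[14,33] z:[2,36] -> hit [14,26], descend [17, 27]
    N17 x:[19,26] y:[31/2,33] z:[2,17] -> miss, prune
    N27 x:[11,20] y:[14,32] z:[17,36] -> hit [17,20], descend [1, 6]
      N1 x:[11,17] y:[37/2,32] z:[17,24] -> miss, prune
      N6 x:[11,20] y:[14,25] z:[29,36] -> miss, prune

7 AABB tests over nodes [0, 9, 23, 17, 27, 1, 6]; 0 leaves entered; closest miss.

== RESULT ==
7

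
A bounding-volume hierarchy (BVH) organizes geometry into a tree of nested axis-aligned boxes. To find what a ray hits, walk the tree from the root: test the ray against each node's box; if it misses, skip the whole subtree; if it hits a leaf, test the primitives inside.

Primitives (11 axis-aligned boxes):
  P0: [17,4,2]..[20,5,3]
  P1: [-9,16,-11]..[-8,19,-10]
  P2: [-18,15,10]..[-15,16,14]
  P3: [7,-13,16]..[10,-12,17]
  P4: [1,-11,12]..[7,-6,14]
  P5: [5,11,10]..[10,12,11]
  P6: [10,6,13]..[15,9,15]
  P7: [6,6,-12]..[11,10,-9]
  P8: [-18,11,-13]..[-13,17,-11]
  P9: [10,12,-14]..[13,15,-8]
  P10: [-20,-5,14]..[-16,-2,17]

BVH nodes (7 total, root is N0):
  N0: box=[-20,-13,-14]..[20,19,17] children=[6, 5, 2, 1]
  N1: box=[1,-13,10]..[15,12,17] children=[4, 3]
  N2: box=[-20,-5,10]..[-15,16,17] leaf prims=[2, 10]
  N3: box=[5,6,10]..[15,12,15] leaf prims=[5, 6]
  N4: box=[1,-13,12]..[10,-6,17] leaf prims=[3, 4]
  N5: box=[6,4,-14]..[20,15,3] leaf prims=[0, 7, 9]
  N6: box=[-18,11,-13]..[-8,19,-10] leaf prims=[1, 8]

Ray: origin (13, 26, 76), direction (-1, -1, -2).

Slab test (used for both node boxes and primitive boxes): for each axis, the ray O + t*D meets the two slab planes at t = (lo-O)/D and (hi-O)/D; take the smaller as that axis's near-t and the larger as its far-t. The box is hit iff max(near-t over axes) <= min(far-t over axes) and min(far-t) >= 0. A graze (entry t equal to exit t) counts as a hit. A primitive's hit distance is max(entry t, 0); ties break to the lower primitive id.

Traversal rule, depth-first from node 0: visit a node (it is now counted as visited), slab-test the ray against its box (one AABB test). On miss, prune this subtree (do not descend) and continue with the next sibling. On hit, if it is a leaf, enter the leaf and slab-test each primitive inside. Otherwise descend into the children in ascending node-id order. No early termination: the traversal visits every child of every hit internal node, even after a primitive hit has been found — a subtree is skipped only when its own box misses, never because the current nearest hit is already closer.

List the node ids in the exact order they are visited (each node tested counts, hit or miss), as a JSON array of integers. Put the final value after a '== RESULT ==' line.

Walk:
N0 x:[-7,33] y:[7,39] z:[59/2,45] -> hit [59/2,33], descend [1, 2, 5, 6]
  N1 x:[-2,12] y:[14,39] z:[59/2,33] -> miss, prune
  N2 x:[28,33] y:[10,31] z:[59/2,33] -> hit [59/2,31] leaf, test {P2(miss), P10@t=59/2}
  N5 x:[-7,7] y:[11,22] z:[73/2,45] -> miss, prune
  N6 x:[21,31] y:[7,15] z:[43,89/2] -> miss, prune

order=[0, 1, 2, 5, 6]  |boxes|=5  |leaves|=1  hit=P10

== RESULT ==
[0, 1, 2, 5, 6]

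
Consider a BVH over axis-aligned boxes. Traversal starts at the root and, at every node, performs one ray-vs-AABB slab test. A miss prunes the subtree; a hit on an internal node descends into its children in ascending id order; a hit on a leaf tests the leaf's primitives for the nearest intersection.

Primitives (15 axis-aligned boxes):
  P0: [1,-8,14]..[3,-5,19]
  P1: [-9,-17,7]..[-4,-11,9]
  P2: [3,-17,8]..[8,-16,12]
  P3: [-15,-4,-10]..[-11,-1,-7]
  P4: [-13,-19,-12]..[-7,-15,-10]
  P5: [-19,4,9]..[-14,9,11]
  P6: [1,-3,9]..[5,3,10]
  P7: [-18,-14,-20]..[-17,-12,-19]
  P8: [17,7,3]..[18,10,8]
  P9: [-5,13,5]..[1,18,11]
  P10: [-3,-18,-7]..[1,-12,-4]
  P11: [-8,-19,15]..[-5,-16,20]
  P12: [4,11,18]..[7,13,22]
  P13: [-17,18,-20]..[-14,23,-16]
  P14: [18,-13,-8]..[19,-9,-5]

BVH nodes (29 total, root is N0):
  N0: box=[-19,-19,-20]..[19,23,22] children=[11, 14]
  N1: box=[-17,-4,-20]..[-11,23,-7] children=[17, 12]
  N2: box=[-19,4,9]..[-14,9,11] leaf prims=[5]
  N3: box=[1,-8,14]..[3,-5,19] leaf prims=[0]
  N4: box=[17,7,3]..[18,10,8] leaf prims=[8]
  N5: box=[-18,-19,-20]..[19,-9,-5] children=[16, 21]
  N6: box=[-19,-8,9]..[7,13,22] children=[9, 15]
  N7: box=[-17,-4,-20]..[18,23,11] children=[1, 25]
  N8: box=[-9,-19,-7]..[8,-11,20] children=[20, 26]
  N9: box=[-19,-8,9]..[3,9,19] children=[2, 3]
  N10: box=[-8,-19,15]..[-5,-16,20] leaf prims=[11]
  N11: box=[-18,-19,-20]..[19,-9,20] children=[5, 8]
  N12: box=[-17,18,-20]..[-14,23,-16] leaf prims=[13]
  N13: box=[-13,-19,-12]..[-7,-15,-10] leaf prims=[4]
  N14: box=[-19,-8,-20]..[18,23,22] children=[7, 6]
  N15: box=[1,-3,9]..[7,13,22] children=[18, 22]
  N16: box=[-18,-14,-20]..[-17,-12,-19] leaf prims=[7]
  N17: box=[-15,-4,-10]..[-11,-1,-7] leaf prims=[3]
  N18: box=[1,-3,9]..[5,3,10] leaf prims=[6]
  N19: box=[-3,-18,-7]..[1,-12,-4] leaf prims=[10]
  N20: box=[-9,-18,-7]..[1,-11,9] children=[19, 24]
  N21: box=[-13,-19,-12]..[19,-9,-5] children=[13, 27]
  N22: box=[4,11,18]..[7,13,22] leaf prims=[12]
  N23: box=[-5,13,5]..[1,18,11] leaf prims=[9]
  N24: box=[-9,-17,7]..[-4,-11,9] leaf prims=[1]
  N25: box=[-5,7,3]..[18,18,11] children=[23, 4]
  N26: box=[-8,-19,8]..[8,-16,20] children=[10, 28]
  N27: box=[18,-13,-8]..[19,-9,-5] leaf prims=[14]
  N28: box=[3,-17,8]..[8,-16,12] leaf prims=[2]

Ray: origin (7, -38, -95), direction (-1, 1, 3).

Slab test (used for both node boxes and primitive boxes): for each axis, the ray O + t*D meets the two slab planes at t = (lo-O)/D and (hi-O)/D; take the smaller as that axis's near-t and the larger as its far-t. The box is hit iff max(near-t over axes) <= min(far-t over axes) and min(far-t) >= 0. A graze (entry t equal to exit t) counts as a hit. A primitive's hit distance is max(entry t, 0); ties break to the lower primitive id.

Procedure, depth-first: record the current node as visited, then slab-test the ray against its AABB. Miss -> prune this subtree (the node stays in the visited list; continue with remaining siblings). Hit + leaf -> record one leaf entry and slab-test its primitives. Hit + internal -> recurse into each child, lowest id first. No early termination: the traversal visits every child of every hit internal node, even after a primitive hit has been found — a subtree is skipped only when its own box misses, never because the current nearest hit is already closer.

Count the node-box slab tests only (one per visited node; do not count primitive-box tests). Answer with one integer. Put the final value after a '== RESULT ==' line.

Trace the traversal:
N0 x:[-12,26] y:[19,61] z:[25,39] -> hit [25,26], descend [11, 14]
  N11 x:[-12,25] y:[19,29] z:[25,115/3] -> hit [25,25], descend [5, 8]
    N5 x:[-12,25] y:[19,29] z:[25,30] -> hit [25,25], descend [16, 21]
      N16 x:[24,25] y:[24,26] z:[25,76/3] -> hit [25,25] leaf, test {P7@t=25}
      N21 x:[-12,20] y:[19,29] z:[83/3,30] -> miss, prune
    N8 x:[-1,16] y:[19,27] z:[88/3,115/3] -> miss, prune
  N14 x:[-11,26] y:[30,61] z:[25,39] -> miss, prune

order=[0, 11, 5, 16, 21, 8, 14]  |boxes|=7  |leaves|=1  hit=P7

== RESULT ==
7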